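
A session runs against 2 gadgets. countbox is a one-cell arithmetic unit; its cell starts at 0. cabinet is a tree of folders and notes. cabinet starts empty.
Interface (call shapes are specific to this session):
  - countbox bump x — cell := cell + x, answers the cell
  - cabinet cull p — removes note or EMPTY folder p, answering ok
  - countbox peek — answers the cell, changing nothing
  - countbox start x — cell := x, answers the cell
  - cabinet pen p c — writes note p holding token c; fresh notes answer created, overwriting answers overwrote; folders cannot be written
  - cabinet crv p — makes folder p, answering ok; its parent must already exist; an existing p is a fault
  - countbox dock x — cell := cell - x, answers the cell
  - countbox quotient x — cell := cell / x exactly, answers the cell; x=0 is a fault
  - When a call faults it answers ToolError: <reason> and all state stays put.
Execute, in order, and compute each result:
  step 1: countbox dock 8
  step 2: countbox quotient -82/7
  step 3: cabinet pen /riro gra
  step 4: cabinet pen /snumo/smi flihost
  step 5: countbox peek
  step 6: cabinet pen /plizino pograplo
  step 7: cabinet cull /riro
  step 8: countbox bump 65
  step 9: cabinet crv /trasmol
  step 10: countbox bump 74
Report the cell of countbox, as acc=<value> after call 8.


$ countbox dock x→8
  -8
$ countbox quotient x→-82/7
  28/41
$ cabinet pen p→/riro c→gra
  created
$ cabinet pen p→/snumo/smi c→flihost
  ToolError: no parent
$ countbox peek
  28/41
$ cabinet pen p→/plizino c→pograplo
  created
$ cabinet cull p→/riro
  ok
$ countbox bump x→65
  2693/41
$ cabinet crv p→/trasmol
  ok
$ countbox bump x→74
  5727/41

Answer: acc=2693/41


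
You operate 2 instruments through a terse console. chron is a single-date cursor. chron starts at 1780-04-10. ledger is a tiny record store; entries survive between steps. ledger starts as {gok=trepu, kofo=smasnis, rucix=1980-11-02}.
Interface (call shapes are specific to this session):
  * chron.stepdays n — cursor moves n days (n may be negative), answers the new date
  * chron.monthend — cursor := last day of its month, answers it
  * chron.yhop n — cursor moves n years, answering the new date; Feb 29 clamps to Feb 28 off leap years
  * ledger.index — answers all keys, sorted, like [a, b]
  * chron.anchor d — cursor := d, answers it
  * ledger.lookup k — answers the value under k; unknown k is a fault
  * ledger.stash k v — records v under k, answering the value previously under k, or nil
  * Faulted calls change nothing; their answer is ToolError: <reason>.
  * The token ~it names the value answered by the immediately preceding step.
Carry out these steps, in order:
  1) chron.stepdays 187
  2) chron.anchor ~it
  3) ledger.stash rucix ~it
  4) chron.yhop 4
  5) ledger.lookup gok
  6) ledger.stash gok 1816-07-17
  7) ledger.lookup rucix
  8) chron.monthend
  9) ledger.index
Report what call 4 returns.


>>> chron.stepdays n=187
:: 1780-10-14
>>> chron.anchor d=~it
:: 1780-10-14
>>> ledger.stash k=rucix v=~it
:: 1980-11-02
>>> chron.yhop n=4
:: 1784-10-14
>>> ledger.lookup k=gok
:: trepu
>>> ledger.stash k=gok v=1816-07-17
:: trepu
>>> ledger.lookup k=rucix
:: 1780-10-14
>>> chron.monthend
:: 1784-10-31
>>> ledger.index
:: [gok, kofo, rucix]

Answer: 1784-10-14


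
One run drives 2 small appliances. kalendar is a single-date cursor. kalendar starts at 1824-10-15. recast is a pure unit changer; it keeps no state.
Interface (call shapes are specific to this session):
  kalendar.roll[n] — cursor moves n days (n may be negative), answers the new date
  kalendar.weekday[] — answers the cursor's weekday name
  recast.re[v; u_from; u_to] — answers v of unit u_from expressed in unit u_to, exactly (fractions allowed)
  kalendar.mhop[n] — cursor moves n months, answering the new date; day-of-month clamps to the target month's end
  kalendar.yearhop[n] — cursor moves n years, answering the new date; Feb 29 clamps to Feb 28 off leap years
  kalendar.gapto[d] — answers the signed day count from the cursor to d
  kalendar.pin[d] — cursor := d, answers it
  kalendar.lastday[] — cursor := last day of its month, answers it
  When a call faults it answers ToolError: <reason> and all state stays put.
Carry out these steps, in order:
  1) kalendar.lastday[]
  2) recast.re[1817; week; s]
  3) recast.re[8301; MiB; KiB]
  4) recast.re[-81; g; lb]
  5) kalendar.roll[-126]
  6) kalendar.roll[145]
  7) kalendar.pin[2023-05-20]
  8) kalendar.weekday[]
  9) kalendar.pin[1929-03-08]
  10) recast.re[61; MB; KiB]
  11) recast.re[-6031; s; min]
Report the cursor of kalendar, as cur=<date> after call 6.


>> kalendar.lastday()
<< 1824-10-31
>> recast.re(v='1817', u_from='week', u_to='s')
<< 1098921600
>> recast.re(v='8301', u_from='MiB', u_to='KiB')
<< 8500224
>> recast.re(v='-81', u_from='g', u_to='lb')
<< -8100000/45359237
>> kalendar.roll(n='-126')
<< 1824-06-27
>> kalendar.roll(n='145')
<< 1824-11-19
>> kalendar.pin(d='2023-05-20')
<< 2023-05-20
>> kalendar.weekday()
<< Saturday
>> kalendar.pin(d='1929-03-08')
<< 1929-03-08
>> recast.re(v='61', u_from='MB', u_to='KiB')
<< 953125/16
>> recast.re(v='-6031', u_from='s', u_to='min')
<< -6031/60

Answer: cur=1824-11-19


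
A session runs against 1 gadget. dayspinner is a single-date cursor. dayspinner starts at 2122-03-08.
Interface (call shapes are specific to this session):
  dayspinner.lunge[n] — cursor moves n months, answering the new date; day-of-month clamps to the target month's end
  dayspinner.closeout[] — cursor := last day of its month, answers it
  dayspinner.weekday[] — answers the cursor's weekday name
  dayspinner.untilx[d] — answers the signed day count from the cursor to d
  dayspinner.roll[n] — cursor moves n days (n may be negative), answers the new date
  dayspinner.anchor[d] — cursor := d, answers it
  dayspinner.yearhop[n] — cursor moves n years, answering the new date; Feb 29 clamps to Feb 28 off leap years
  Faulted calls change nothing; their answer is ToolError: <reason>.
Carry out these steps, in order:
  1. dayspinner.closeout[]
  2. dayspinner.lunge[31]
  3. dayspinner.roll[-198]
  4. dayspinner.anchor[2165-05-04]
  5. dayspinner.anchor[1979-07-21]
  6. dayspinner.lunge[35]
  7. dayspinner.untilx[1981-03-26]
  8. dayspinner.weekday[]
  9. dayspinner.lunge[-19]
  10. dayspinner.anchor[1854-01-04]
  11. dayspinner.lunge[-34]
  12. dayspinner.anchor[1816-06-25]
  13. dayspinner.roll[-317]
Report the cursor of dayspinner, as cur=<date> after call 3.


Answer: cur=2124-04-16

Derivation:
% 1. dayspinner.closeout() => 2122-03-31
% 2. dayspinner.lunge(n→31) => 2124-10-31
% 3. dayspinner.roll(n→-198) => 2124-04-16
% 4. dayspinner.anchor(d→2165-05-04) => 2165-05-04
% 5. dayspinner.anchor(d→1979-07-21) => 1979-07-21
% 6. dayspinner.lunge(n→35) => 1982-06-21
% 7. dayspinner.untilx(d→1981-03-26) => -452
% 8. dayspinner.weekday() => Monday
% 9. dayspinner.lunge(n→-19) => 1980-11-21
% 10. dayspinner.anchor(d→1854-01-04) => 1854-01-04
% 11. dayspinner.lunge(n→-34) => 1851-03-04
% 12. dayspinner.anchor(d→1816-06-25) => 1816-06-25
% 13. dayspinner.roll(n→-317) => 1815-08-13


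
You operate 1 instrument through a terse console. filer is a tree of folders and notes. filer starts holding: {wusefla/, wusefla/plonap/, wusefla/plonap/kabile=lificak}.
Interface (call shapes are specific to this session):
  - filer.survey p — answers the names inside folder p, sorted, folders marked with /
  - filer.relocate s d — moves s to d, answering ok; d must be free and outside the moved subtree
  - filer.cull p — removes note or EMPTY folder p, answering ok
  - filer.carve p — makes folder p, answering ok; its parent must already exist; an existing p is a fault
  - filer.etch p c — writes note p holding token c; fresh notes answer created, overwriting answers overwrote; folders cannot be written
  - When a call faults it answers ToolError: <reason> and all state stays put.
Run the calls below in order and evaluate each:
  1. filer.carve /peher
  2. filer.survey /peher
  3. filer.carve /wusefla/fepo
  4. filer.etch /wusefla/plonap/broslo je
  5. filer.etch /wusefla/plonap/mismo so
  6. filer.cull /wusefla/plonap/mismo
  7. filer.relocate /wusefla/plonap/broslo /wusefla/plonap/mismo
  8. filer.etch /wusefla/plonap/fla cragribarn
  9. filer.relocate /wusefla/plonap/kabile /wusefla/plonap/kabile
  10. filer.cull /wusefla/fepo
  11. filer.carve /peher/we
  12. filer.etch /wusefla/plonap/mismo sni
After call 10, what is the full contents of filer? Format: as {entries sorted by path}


Answer: {peher/, wusefla/, wusefla/plonap/, wusefla/plonap/fla=cragribarn, wusefla/plonap/kabile=lificak, wusefla/plonap/mismo=je}

Derivation:
% filer.carve p=/peher
  ok
% filer.survey p=/peher
  []
% filer.carve p=/wusefla/fepo
  ok
% filer.etch p=/wusefla/plonap/broslo c=je
  created
% filer.etch p=/wusefla/plonap/mismo c=so
  created
% filer.cull p=/wusefla/plonap/mismo
  ok
% filer.relocate s=/wusefla/plonap/broslo d=/wusefla/plonap/mismo
  ok
% filer.etch p=/wusefla/plonap/fla c=cragribarn
  created
% filer.relocate s=/wusefla/plonap/kabile d=/wusefla/plonap/kabile
  ToolError: exists
% filer.cull p=/wusefla/fepo
  ok
% filer.carve p=/peher/we
  ok
% filer.etch p=/wusefla/plonap/mismo c=sni
  overwrote


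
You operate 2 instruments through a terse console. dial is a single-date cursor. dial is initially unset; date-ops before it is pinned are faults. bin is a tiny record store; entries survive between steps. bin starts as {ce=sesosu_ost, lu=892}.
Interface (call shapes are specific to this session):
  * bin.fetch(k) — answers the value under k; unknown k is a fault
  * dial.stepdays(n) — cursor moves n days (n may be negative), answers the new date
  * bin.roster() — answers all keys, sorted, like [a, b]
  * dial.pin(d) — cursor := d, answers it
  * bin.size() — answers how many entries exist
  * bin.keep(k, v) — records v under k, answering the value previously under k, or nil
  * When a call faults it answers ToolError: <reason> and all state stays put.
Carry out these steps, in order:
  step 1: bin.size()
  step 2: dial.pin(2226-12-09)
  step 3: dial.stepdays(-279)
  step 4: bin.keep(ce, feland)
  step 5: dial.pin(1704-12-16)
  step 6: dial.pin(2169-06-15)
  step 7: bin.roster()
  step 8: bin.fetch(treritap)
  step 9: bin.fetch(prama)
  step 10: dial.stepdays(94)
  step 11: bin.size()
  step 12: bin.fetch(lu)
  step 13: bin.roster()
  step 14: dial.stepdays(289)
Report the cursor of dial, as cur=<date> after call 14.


Answer: cur=2170-07-03

Derivation:
-> bin.size()
<- 2
-> dial.pin(d='2226-12-09')
<- 2226-12-09
-> dial.stepdays(n='-279')
<- 2226-03-05
-> bin.keep(k='ce', v='feland')
<- sesosu_ost
-> dial.pin(d='1704-12-16')
<- 1704-12-16
-> dial.pin(d='2169-06-15')
<- 2169-06-15
-> bin.roster()
<- [ce, lu]
-> bin.fetch(k='treritap')
<- ToolError: no such key treritap
-> bin.fetch(k='prama')
<- ToolError: no such key prama
-> dial.stepdays(n='94')
<- 2169-09-17
-> bin.size()
<- 2
-> bin.fetch(k='lu')
<- 892
-> bin.roster()
<- [ce, lu]
-> dial.stepdays(n='289')
<- 2170-07-03


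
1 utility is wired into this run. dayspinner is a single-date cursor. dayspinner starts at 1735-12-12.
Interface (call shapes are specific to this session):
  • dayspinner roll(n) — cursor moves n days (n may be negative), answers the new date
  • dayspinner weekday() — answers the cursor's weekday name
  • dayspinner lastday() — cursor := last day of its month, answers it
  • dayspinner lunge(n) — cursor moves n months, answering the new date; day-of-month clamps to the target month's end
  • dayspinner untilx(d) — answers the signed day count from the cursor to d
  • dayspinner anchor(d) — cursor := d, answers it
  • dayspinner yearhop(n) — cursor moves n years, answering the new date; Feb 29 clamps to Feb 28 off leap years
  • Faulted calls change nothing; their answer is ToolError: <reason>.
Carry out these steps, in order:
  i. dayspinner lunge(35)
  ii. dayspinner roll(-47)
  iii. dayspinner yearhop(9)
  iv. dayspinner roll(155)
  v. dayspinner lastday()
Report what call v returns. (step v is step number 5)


Answer: 1748-02-29

Derivation:
>> dayspinner lunge(n='35')
<< 1738-11-12
>> dayspinner roll(n='-47')
<< 1738-09-26
>> dayspinner yearhop(n='9')
<< 1747-09-26
>> dayspinner roll(n='155')
<< 1748-02-28
>> dayspinner lastday()
<< 1748-02-29


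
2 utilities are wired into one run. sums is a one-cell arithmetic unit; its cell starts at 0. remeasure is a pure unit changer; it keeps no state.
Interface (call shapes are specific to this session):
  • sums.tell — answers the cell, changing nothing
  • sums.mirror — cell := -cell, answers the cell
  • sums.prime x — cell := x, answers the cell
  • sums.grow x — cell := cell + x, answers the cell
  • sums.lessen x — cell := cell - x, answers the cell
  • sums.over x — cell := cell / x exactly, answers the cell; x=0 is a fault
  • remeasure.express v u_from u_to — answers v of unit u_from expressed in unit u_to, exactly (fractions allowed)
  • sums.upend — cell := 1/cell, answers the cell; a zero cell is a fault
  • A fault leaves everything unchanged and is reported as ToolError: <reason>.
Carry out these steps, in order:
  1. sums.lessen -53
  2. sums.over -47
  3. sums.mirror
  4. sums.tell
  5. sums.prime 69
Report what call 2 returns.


Answer: -53/47

Derivation:
! lessen(x→-53) => 53
! over(x→-47) => -53/47
! mirror() => 53/47
! tell() => 53/47
! prime(x→69) => 69


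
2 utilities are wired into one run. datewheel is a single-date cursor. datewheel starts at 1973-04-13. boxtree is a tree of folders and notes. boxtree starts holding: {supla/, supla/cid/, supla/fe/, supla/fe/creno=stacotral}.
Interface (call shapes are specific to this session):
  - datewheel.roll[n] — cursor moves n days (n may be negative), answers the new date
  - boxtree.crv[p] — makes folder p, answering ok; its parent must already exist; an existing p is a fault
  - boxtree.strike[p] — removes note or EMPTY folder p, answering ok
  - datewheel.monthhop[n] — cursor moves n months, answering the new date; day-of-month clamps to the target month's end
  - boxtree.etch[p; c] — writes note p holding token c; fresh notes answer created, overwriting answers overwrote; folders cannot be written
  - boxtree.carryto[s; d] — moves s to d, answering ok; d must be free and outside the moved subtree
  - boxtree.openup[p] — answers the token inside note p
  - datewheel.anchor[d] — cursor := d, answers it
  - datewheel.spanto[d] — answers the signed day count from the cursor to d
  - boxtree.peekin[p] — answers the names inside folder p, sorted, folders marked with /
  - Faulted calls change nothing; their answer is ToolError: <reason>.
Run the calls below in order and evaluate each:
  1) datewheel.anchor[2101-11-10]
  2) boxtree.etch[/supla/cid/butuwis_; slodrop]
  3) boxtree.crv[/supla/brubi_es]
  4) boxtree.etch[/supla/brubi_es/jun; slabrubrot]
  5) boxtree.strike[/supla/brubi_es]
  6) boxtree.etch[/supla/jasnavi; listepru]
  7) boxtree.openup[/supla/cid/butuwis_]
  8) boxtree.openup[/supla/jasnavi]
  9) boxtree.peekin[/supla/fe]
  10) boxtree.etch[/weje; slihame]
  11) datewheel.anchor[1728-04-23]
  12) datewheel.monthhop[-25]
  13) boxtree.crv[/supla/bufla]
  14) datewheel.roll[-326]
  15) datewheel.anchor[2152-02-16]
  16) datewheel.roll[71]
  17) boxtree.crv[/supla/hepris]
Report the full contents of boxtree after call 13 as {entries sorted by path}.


>> anchor(d: 2101-11-10)
<< 2101-11-10
>> etch(p: /supla/cid/butuwis_, c: slodrop)
<< created
>> crv(p: /supla/brubi_es)
<< ok
>> etch(p: /supla/brubi_es/jun, c: slabrubrot)
<< created
>> strike(p: /supla/brubi_es)
<< ToolError: not empty
>> etch(p: /supla/jasnavi, c: listepru)
<< created
>> openup(p: /supla/cid/butuwis_)
<< slodrop
>> openup(p: /supla/jasnavi)
<< listepru
>> peekin(p: /supla/fe)
<< [creno]
>> etch(p: /weje, c: slihame)
<< created
>> anchor(d: 1728-04-23)
<< 1728-04-23
>> monthhop(n: -25)
<< 1726-03-23
>> crv(p: /supla/bufla)
<< ok
>> roll(n: -326)
<< 1725-05-01
>> anchor(d: 2152-02-16)
<< 2152-02-16
>> roll(n: 71)
<< 2152-04-27
>> crv(p: /supla/hepris)
<< ok

Answer: {supla/, supla/brubi_es/, supla/brubi_es/jun=slabrubrot, supla/bufla/, supla/cid/, supla/cid/butuwis_=slodrop, supla/fe/, supla/fe/creno=stacotral, supla/jasnavi=listepru, weje=slihame}


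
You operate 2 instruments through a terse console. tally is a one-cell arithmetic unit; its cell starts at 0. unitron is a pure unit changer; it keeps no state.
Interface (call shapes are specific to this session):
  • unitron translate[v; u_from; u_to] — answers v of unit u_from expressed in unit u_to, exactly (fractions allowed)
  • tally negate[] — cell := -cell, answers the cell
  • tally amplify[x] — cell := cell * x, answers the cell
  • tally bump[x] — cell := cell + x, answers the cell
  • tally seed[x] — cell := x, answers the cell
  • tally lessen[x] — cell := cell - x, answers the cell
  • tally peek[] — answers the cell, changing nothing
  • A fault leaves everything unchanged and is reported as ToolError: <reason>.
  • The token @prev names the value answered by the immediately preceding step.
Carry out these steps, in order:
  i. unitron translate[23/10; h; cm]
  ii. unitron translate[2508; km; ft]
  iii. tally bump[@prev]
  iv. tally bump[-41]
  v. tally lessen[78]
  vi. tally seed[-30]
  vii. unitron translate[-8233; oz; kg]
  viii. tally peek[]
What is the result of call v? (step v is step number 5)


Answer: 1044984887/127

Derivation:
% unitron translate v='23/10' u_from='h' u_to='cm'
= ToolError: incompatible units
% unitron translate v='2508' u_from='km' u_to='ft'
= 1045000000/127
% tally bump x='@prev'
= 1045000000/127
% tally bump x='-41'
= 1044994793/127
% tally lessen x='78'
= 1044984887/127
% tally seed x='-30'
= -30
% unitron translate v='-8233' u_from='oz' u_to='kg'
= -373442598221/1600000000
% tally peek
= -30


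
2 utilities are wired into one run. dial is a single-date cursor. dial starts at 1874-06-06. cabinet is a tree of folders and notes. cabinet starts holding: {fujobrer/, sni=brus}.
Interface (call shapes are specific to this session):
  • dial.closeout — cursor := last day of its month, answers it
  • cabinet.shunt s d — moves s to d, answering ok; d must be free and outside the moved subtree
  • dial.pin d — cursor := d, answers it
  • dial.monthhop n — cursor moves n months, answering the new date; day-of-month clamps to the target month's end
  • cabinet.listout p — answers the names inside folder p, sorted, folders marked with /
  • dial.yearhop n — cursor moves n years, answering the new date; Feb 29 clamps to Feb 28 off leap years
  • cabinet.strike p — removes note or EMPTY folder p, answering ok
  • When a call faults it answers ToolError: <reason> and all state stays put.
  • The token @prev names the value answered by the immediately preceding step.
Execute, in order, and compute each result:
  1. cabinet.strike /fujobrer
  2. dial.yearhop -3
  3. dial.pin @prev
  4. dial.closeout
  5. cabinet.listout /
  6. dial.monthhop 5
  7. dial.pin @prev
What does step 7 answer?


→ cabinet.strike(/fujobrer)
← ok
→ dial.yearhop(-3)
← 1871-06-06
→ dial.pin(@prev)
← 1871-06-06
→ dial.closeout()
← 1871-06-30
→ cabinet.listout(/)
← [sni]
→ dial.monthhop(5)
← 1871-11-30
→ dial.pin(@prev)
← 1871-11-30

Answer: 1871-11-30


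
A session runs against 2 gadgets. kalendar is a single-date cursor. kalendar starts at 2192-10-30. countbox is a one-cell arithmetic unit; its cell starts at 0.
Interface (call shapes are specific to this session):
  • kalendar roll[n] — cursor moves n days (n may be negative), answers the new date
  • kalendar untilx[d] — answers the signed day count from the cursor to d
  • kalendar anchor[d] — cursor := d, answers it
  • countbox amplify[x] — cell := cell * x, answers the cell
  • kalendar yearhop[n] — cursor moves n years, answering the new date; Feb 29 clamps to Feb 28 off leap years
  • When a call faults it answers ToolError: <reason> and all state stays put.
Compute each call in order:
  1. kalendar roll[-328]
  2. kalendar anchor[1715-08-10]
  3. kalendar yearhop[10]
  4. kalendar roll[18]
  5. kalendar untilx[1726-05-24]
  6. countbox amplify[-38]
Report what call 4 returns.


Answer: 1725-08-28

Derivation:
==> kalendar roll(-328)
<== 2191-12-07
==> kalendar anchor(1715-08-10)
<== 1715-08-10
==> kalendar yearhop(10)
<== 1725-08-10
==> kalendar roll(18)
<== 1725-08-28
==> kalendar untilx(1726-05-24)
<== 269
==> countbox amplify(-38)
<== 0


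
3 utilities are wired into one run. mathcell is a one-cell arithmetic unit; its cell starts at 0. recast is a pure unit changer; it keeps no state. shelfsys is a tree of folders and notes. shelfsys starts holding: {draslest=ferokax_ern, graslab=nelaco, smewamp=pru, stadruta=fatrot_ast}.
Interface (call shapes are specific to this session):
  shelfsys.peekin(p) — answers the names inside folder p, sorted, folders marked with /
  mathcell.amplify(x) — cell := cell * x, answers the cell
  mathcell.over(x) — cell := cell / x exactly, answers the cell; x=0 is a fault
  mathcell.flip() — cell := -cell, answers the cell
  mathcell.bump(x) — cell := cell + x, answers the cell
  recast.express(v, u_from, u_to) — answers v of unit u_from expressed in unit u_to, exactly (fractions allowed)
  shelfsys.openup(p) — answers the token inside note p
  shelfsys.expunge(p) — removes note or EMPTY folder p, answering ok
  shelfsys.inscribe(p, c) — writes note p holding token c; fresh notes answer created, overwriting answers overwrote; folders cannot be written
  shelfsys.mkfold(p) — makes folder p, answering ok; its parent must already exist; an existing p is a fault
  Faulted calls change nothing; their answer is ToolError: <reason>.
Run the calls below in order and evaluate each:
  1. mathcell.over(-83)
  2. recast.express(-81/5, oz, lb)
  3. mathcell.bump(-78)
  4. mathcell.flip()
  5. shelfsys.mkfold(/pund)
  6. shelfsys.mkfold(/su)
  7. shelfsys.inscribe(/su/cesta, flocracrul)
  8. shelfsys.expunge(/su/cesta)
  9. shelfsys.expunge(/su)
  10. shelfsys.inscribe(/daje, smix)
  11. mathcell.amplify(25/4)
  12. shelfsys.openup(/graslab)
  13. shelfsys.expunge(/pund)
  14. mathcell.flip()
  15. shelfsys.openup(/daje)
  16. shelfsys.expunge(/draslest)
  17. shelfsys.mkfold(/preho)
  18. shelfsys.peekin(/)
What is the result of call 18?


·→ over(x: -83)
·← 0
·→ express(v: -81/5, u_from: oz, u_to: lb)
·← -81/80
·→ bump(x: -78)
·← -78
·→ flip()
·← 78
·→ mkfold(p: /pund)
·← ok
·→ mkfold(p: /su)
·← ok
·→ inscribe(p: /su/cesta, c: flocracrul)
·← created
·→ expunge(p: /su/cesta)
·← ok
·→ expunge(p: /su)
·← ok
·→ inscribe(p: /daje, c: smix)
·← created
·→ amplify(x: 25/4)
·← 975/2
·→ openup(p: /graslab)
·← nelaco
·→ expunge(p: /pund)
·← ok
·→ flip()
·← -975/2
·→ openup(p: /daje)
·← smix
·→ expunge(p: /draslest)
·← ok
·→ mkfold(p: /preho)
·← ok
·→ peekin(p: /)
·← [daje, graslab, preho/, smewamp, stadruta]

Answer: [daje, graslab, preho/, smewamp, stadruta]


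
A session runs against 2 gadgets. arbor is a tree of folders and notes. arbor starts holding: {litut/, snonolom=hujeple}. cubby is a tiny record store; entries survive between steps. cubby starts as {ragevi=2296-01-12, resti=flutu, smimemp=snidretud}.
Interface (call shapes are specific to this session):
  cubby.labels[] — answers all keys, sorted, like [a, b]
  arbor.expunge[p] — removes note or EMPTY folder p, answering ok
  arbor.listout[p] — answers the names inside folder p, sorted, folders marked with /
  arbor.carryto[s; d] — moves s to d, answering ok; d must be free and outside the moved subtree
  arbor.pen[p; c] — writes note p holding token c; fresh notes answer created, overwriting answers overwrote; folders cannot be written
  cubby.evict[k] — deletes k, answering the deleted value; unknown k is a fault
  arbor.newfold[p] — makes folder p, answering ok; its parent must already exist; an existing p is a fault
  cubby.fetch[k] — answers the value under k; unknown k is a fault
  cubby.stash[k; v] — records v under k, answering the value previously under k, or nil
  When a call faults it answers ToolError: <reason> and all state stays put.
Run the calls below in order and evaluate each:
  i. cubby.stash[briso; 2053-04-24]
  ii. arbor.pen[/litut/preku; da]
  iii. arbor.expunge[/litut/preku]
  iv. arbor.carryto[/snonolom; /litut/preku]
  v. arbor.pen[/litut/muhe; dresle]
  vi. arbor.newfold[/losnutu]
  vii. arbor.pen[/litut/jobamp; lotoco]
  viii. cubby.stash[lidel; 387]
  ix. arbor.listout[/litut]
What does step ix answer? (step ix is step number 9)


Answer: [jobamp, muhe, preku]

Derivation:
$ stash k='briso' v='2053-04-24'
:: nil
$ pen p='/litut/preku' c='da'
:: created
$ expunge p='/litut/preku'
:: ok
$ carryto s='/snonolom' d='/litut/preku'
:: ok
$ pen p='/litut/muhe' c='dresle'
:: created
$ newfold p='/losnutu'
:: ok
$ pen p='/litut/jobamp' c='lotoco'
:: created
$ stash k='lidel' v='387'
:: nil
$ listout p='/litut'
:: [jobamp, muhe, preku]


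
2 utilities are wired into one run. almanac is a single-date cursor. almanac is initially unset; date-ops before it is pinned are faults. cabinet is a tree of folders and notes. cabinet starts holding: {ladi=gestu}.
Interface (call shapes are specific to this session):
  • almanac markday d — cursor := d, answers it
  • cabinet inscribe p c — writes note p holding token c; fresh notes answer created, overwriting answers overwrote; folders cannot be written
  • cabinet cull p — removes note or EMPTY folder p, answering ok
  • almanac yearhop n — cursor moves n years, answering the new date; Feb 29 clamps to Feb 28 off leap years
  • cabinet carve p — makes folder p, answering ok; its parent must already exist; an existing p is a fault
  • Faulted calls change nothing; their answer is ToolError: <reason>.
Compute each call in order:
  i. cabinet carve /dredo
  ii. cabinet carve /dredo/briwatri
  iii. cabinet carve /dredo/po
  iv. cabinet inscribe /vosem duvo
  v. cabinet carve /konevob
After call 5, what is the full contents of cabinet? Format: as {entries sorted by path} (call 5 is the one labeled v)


Answer: {dredo/, dredo/briwatri/, dredo/po/, konevob/, ladi=gestu, vosem=duvo}

Derivation:
Step: cabinet carve[p='/dredo']
Result: ok
Step: cabinet carve[p='/dredo/briwatri']
Result: ok
Step: cabinet carve[p='/dredo/po']
Result: ok
Step: cabinet inscribe[p='/vosem'; c='duvo']
Result: created
Step: cabinet carve[p='/konevob']
Result: ok


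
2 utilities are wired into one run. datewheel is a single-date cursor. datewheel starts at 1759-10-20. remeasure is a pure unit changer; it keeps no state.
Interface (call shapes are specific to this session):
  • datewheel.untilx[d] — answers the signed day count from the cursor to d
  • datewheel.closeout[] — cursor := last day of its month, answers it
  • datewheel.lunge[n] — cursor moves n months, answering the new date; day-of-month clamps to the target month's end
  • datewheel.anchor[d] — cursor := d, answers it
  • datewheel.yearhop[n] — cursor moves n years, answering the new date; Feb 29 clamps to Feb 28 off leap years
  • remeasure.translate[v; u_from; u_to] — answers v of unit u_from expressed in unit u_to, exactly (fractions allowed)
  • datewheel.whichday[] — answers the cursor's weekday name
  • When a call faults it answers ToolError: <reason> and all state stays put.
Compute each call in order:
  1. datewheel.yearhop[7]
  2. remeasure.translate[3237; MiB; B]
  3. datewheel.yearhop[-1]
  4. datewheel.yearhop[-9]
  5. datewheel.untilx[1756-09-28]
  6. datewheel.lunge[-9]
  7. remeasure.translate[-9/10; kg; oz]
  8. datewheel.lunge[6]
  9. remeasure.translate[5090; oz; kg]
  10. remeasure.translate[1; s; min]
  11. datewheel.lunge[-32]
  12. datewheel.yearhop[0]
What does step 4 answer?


Answer: 1756-10-20

Derivation:
I try yearhop(n=7), and get 1766-10-20.
Then translate(v=3237, u_from=MiB, u_to=B), and get 3394240512.
Invoking yearhop(n=-1), → 1765-10-20.
Then yearhop(n=-9), giving 1756-10-20.
I try untilx(d=1756-09-28), and see -22.
Then lunge(n=-9), and get 1756-01-20.
Next I call translate(v=-9/10, u_from=kg, u_to=oz), and get -1440000000/45359237.
Then lunge(n=6): 1756-07-20.
I use translate(v=5090, u_from=oz, u_to=kg): 23087851633/160000000.
Calling translate(v=1, u_from=s, u_to=min): 1/60.
I try lunge(n=-32), and observe 1753-11-20.
Now I run yearhop(n=0), and get 1753-11-20.


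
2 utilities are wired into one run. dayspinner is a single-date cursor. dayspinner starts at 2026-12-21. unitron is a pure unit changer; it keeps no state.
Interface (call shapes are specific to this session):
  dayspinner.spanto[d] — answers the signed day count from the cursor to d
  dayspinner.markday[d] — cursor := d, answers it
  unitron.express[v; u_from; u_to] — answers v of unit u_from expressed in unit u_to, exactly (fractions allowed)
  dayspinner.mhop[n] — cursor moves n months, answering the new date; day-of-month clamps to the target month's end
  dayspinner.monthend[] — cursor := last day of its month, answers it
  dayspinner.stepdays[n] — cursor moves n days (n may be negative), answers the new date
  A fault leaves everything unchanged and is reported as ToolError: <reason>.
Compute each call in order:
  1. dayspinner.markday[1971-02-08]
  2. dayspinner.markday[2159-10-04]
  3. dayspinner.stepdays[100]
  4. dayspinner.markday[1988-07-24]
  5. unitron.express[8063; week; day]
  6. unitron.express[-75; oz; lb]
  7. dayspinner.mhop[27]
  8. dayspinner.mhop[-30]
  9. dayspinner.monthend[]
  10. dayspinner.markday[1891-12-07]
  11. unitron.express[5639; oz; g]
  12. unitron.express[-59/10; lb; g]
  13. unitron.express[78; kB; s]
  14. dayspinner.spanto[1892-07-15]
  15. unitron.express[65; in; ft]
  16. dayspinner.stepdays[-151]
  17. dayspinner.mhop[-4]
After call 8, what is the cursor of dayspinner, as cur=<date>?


>> dayspinner.markday(d='1971-02-08')
<< 1971-02-08
>> dayspinner.markday(d='2159-10-04')
<< 2159-10-04
>> dayspinner.stepdays(n='100')
<< 2160-01-12
>> dayspinner.markday(d='1988-07-24')
<< 1988-07-24
>> unitron.express(v='8063', u_from='week', u_to='day')
<< 56441
>> unitron.express(v='-75', u_from='oz', u_to='lb')
<< -75/16
>> dayspinner.mhop(n='27')
<< 1990-10-24
>> dayspinner.mhop(n='-30')
<< 1988-04-24
>> dayspinner.monthend()
<< 1988-04-30
>> dayspinner.markday(d='1891-12-07')
<< 1891-12-07
>> unitron.express(v='5639', u_from='oz', u_to='g')
<< 255780737443/1600000
>> unitron.express(v='-59/10', u_from='lb', u_to='g')
<< -2676194983/1000000
>> unitron.express(v='78', u_from='kB', u_to='s')
<< ToolError: incompatible units
>> dayspinner.spanto(d='1892-07-15')
<< 221
>> unitron.express(v='65', u_from='in', u_to='ft')
<< 65/12
>> dayspinner.stepdays(n='-151')
<< 1891-07-09
>> dayspinner.mhop(n='-4')
<< 1891-03-09

Answer: cur=1988-04-24


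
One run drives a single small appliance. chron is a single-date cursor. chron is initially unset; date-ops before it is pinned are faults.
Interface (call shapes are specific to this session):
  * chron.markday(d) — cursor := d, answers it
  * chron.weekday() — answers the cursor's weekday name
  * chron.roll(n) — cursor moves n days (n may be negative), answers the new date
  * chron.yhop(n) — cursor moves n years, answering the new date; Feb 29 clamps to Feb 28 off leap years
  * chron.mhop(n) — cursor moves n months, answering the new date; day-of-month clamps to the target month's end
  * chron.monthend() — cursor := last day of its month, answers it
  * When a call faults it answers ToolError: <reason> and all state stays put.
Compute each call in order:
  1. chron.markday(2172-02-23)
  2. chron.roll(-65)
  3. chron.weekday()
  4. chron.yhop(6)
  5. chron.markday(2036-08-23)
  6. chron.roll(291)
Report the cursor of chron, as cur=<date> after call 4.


I invoke chron.markday(d=2172-02-23), → 2172-02-23.
Using chron.roll(n=-65): 2171-12-20.
Invoking chron.weekday(), — result: Friday.
Now I run chron.yhop(n=6), yielding 2177-12-20.
Now I run chron.markday(d=2036-08-23), yielding 2036-08-23.
I invoke chron.roll(n=291), and observe 2037-06-10.

Answer: cur=2177-12-20


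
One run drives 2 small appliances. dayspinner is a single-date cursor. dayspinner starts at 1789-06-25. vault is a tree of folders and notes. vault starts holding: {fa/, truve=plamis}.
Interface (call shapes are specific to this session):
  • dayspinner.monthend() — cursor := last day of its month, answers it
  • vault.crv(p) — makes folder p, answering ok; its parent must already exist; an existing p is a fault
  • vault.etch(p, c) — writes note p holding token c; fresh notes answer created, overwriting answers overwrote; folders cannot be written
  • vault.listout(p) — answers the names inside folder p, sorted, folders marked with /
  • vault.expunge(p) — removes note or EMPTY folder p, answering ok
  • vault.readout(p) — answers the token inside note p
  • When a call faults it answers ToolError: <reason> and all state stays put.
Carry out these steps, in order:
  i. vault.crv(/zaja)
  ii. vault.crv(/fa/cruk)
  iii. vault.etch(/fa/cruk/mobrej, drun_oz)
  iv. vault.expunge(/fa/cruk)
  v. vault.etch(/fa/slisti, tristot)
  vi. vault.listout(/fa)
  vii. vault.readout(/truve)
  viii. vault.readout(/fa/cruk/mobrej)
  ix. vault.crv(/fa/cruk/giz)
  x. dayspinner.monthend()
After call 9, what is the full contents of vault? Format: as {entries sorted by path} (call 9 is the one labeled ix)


Answer: {fa/, fa/cruk/, fa/cruk/giz/, fa/cruk/mobrej=drun_oz, fa/slisti=tristot, truve=plamis, zaja/}

Derivation:
# 1. crv(p: /zaja) -> ok
# 2. crv(p: /fa/cruk) -> ok
# 3. etch(p: /fa/cruk/mobrej, c: drun_oz) -> created
# 4. expunge(p: /fa/cruk) -> ToolError: not empty
# 5. etch(p: /fa/slisti, c: tristot) -> created
# 6. listout(p: /fa) -> [cruk/, slisti]
# 7. readout(p: /truve) -> plamis
# 8. readout(p: /fa/cruk/mobrej) -> drun_oz
# 9. crv(p: /fa/cruk/giz) -> ok
# 10. monthend() -> 1789-06-30


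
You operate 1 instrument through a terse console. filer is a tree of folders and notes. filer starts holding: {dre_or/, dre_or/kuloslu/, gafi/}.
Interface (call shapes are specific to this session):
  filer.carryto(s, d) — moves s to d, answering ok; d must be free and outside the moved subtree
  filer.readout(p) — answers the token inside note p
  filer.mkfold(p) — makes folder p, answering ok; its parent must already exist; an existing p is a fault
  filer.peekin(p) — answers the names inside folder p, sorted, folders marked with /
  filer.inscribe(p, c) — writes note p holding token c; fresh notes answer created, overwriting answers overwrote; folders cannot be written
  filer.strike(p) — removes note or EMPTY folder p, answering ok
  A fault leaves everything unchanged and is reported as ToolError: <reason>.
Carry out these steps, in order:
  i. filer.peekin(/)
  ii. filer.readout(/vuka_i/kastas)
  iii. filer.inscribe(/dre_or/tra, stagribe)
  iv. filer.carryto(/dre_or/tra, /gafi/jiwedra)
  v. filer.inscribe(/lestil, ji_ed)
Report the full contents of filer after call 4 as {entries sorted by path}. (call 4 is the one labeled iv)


# 1. filer.peekin(p=/) ~> [dre_or/, gafi/]
# 2. filer.readout(p=/vuka_i/kastas) ~> ToolError: not found
# 3. filer.inscribe(p=/dre_or/tra, c=stagribe) ~> created
# 4. filer.carryto(s=/dre_or/tra, d=/gafi/jiwedra) ~> ok
# 5. filer.inscribe(p=/lestil, c=ji_ed) ~> created

Answer: {dre_or/, dre_or/kuloslu/, gafi/, gafi/jiwedra=stagribe}


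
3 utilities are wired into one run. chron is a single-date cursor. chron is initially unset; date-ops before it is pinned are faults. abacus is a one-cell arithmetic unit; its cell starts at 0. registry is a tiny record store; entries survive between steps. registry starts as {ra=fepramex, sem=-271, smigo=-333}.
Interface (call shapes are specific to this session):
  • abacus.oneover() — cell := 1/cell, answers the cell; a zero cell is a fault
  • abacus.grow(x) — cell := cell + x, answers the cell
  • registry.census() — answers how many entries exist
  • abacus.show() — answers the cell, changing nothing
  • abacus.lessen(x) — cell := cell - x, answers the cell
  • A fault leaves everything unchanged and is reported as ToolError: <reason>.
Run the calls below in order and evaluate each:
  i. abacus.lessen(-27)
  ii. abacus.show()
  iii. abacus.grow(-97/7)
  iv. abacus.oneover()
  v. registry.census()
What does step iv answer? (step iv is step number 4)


Answer: 7/92

Derivation:
→ abacus.lessen(x→-27)
← 27
→ abacus.show()
← 27
→ abacus.grow(x→-97/7)
← 92/7
→ abacus.oneover()
← 7/92
→ registry.census()
← 3


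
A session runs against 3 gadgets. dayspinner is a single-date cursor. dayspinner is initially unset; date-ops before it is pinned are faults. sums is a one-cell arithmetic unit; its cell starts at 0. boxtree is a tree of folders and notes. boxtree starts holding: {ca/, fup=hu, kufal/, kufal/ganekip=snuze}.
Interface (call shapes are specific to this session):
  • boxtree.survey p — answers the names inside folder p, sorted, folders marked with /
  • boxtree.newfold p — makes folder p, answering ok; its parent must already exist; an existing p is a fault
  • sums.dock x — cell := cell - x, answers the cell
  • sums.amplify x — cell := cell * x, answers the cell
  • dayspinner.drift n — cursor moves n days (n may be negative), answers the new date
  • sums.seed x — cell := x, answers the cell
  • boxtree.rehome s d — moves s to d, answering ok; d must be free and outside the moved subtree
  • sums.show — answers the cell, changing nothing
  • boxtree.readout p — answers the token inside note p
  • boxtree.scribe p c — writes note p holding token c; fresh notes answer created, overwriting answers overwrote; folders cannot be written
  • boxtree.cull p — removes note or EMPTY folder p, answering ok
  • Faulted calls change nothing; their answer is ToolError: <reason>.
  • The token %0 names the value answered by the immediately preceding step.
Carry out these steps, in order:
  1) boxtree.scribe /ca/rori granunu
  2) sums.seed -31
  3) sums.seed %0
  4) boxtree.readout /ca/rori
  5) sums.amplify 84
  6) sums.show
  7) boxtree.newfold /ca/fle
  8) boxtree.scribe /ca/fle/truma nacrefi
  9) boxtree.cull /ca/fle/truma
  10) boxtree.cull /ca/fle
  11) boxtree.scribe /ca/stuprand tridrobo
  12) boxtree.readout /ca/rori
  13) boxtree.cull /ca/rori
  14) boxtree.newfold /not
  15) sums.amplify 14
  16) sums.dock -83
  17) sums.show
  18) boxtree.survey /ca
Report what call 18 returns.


Answer: [stuprand]

Derivation:
>>> boxtree.scribe p=/ca/rori c=granunu
= created
>>> sums.seed x=-31
= -31
>>> sums.seed x=%0
= -31
>>> boxtree.readout p=/ca/rori
= granunu
>>> sums.amplify x=84
= -2604
>>> sums.show
= -2604
>>> boxtree.newfold p=/ca/fle
= ok
>>> boxtree.scribe p=/ca/fle/truma c=nacrefi
= created
>>> boxtree.cull p=/ca/fle/truma
= ok
>>> boxtree.cull p=/ca/fle
= ok
>>> boxtree.scribe p=/ca/stuprand c=tridrobo
= created
>>> boxtree.readout p=/ca/rori
= granunu
>>> boxtree.cull p=/ca/rori
= ok
>>> boxtree.newfold p=/not
= ok
>>> sums.amplify x=14
= -36456
>>> sums.dock x=-83
= -36373
>>> sums.show
= -36373
>>> boxtree.survey p=/ca
= [stuprand]


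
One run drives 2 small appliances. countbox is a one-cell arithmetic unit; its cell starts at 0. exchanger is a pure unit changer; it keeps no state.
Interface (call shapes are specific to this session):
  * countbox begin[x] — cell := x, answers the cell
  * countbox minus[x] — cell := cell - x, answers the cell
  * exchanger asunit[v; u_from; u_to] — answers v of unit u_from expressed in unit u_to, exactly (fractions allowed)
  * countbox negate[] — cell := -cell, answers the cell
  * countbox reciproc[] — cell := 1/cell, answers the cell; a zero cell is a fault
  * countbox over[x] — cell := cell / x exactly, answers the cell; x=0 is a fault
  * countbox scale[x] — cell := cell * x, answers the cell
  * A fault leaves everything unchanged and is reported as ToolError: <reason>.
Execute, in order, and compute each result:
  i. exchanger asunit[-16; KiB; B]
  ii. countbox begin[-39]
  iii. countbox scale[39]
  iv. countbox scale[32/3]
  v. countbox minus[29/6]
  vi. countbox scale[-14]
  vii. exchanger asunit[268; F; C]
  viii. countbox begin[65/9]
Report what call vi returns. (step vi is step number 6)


Step: exchanger asunit[-16; KiB; B]
Result: -16384
Step: countbox begin[-39]
Result: -39
Step: countbox scale[39]
Result: -1521
Step: countbox scale[32/3]
Result: -16224
Step: countbox minus[29/6]
Result: -97373/6
Step: countbox scale[-14]
Result: 681611/3
Step: exchanger asunit[268; F; C]
Result: 1180/9
Step: countbox begin[65/9]
Result: 65/9

Answer: 681611/3
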